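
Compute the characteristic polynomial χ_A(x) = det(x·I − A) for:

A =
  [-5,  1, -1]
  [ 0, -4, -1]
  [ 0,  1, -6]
x^3 + 15*x^2 + 75*x + 125

Expanding det(x·I − A) (e.g. by cofactor expansion or by noting that A is similar to its Jordan form J, which has the same characteristic polynomial as A) gives
  χ_A(x) = x^3 + 15*x^2 + 75*x + 125
which factors as (x + 5)^3. The eigenvalues (with algebraic multiplicities) are λ = -5 with multiplicity 3.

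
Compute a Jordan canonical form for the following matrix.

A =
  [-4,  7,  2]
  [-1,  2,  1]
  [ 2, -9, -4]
J_3(-2)

The characteristic polynomial is
  det(x·I − A) = x^3 + 6*x^2 + 12*x + 8 = (x + 2)^3

Eigenvalues and multiplicities (the geometric multiplicity of λ is n − rank(A − λI), which equals the number of Jordan blocks for λ):
  λ = -2: algebraic multiplicity = 3, geometric multiplicity = 1

Determining the block sizes for each eigenvalue:
  λ = -2: one block (gm = 1), so the single block has size am = 3 → block sizes [3]

Assembling the blocks gives a Jordan form
J =
  [-2,  1,  0]
  [ 0, -2,  1]
  [ 0,  0, -2]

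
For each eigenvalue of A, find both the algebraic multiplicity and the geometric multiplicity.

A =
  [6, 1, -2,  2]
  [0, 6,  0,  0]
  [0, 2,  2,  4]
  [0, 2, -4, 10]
λ = 6: alg = 4, geom = 3

Step 1 — factor the characteristic polynomial to read off the algebraic multiplicities:
  χ_A(x) = (x - 6)^4

Step 2 — compute geometric multiplicities via the rank-nullity identity g(λ) = n − rank(A − λI):
  rank(A − (6)·I) = 1, so dim ker(A − (6)·I) = n − 1 = 3

Summary:
  λ = 6: algebraic multiplicity = 4, geometric multiplicity = 3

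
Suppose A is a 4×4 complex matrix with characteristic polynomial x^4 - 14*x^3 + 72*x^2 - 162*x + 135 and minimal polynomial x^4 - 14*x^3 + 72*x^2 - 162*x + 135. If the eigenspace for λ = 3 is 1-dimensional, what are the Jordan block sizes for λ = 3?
Block sizes for λ = 3: [3]

Step 1 — from the characteristic polynomial, algebraic multiplicity of λ = 3 is 3. From dim ker(A − (3)·I) = 1, there are exactly 1 Jordan blocks for λ = 3.
Step 2 — from the minimal polynomial, the factor (x − 3)^3 tells us the largest block for λ = 3 has size 3.
Step 3 — with total size 3, 1 blocks, and largest block 3, the block sizes (in nonincreasing order) are [3].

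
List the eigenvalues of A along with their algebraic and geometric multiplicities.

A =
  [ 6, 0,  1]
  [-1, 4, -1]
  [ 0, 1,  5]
λ = 5: alg = 3, geom = 1

Step 1 — factor the characteristic polynomial to read off the algebraic multiplicities:
  χ_A(x) = (x - 5)^3

Step 2 — compute geometric multiplicities via the rank-nullity identity g(λ) = n − rank(A − λI):
  rank(A − (5)·I) = 2, so dim ker(A − (5)·I) = n − 2 = 1

Summary:
  λ = 5: algebraic multiplicity = 3, geometric multiplicity = 1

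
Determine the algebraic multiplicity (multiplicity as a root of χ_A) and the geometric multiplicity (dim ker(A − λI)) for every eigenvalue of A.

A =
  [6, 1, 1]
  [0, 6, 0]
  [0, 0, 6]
λ = 6: alg = 3, geom = 2

Step 1 — factor the characteristic polynomial to read off the algebraic multiplicities:
  χ_A(x) = (x - 6)^3

Step 2 — compute geometric multiplicities via the rank-nullity identity g(λ) = n − rank(A − λI):
  rank(A − (6)·I) = 1, so dim ker(A − (6)·I) = n − 1 = 2

Summary:
  λ = 6: algebraic multiplicity = 3, geometric multiplicity = 2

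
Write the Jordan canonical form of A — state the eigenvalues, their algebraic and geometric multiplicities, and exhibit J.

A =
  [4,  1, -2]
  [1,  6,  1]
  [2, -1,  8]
J_3(6)

The characteristic polynomial is
  det(x·I − A) = x^3 - 18*x^2 + 108*x - 216 = (x - 6)^3

Eigenvalues and multiplicities (the geometric multiplicity of λ is n − rank(A − λI), which equals the number of Jordan blocks for λ):
  λ = 6: algebraic multiplicity = 3, geometric multiplicity = 1

Determining the block sizes for each eigenvalue:
  λ = 6: one block (gm = 1), so the single block has size am = 3 → block sizes [3]

Assembling the blocks gives a Jordan form
J =
  [6, 1, 0]
  [0, 6, 1]
  [0, 0, 6]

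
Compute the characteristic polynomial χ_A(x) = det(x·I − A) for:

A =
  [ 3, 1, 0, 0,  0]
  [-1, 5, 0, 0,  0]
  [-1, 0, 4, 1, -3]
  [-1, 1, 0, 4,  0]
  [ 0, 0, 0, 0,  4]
x^5 - 20*x^4 + 160*x^3 - 640*x^2 + 1280*x - 1024

Expanding det(x·I − A) (e.g. by cofactor expansion or by noting that A is similar to its Jordan form J, which has the same characteristic polynomial as A) gives
  χ_A(x) = x^5 - 20*x^4 + 160*x^3 - 640*x^2 + 1280*x - 1024
which factors as (x - 4)^5. The eigenvalues (with algebraic multiplicities) are λ = 4 with multiplicity 5.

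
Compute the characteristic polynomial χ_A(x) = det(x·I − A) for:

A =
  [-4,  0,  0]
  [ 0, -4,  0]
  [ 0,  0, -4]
x^3 + 12*x^2 + 48*x + 64

Expanding det(x·I − A) (e.g. by cofactor expansion or by noting that A is similar to its Jordan form J, which has the same characteristic polynomial as A) gives
  χ_A(x) = x^3 + 12*x^2 + 48*x + 64
which factors as (x + 4)^3. The eigenvalues (with algebraic multiplicities) are λ = -4 with multiplicity 3.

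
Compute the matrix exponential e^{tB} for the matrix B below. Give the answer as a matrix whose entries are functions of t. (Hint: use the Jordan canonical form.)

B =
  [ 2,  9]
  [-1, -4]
e^{tB} =
  [3*t*exp(-t) + exp(-t), 9*t*exp(-t)]
  [-t*exp(-t), -3*t*exp(-t) + exp(-t)]

Strategy: write B = P · J · P⁻¹ where J is a Jordan canonical form, so e^{tB} = P · e^{tJ} · P⁻¹, and e^{tJ} can be computed block-by-block.

B has Jordan form
J =
  [-1,  1]
  [ 0, -1]
(up to reordering of blocks).

Per-block formulas:
  For a 2×2 Jordan block J_2(-1): exp(t · J_2(-1)) = e^(-1t)·(I + t·N), where N is the 2×2 nilpotent shift.

After assembling e^{tJ} and conjugating by P, we get:

e^{tB} =
  [3*t*exp(-t) + exp(-t), 9*t*exp(-t)]
  [-t*exp(-t), -3*t*exp(-t) + exp(-t)]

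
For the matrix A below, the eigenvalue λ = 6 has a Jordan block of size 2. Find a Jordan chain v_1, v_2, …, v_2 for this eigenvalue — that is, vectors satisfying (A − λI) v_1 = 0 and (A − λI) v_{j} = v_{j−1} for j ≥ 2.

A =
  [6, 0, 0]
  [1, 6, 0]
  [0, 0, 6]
A Jordan chain for λ = 6 of length 2:
v_1 = (0, 1, 0)ᵀ
v_2 = (1, 0, 0)ᵀ

Let N = A − (6)·I. We want v_2 with N^2 v_2 = 0 but N^1 v_2 ≠ 0; then v_{j-1} := N · v_j for j = 2, …, 2.

Pick v_2 = (1, 0, 0)ᵀ.
Then v_1 = N · v_2 = (0, 1, 0)ᵀ.

Sanity check: (A − (6)·I) v_1 = (0, 0, 0)ᵀ = 0. ✓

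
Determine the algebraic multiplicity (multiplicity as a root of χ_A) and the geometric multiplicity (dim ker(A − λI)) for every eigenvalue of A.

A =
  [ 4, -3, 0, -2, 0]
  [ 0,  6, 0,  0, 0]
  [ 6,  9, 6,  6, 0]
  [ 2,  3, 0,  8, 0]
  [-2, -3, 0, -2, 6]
λ = 6: alg = 5, geom = 4

Step 1 — factor the characteristic polynomial to read off the algebraic multiplicities:
  χ_A(x) = (x - 6)^5

Step 2 — compute geometric multiplicities via the rank-nullity identity g(λ) = n − rank(A − λI):
  rank(A − (6)·I) = 1, so dim ker(A − (6)·I) = n − 1 = 4

Summary:
  λ = 6: algebraic multiplicity = 5, geometric multiplicity = 4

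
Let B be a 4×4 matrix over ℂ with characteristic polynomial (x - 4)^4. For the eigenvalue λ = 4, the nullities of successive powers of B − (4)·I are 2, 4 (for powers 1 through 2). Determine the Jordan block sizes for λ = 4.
Block sizes for λ = 4: [2, 2]

From the dimensions of kernels of powers, the number of Jordan blocks of size at least j is d_j − d_{j−1} where d_j = dim ker(N^j) (with d_0 = 0). Computing the differences gives [2, 2].
The number of blocks of size exactly k is (#blocks of size ≥ k) − (#blocks of size ≥ k + 1), so the partition is: 2 block(s) of size 2.
In nonincreasing order the block sizes are [2, 2].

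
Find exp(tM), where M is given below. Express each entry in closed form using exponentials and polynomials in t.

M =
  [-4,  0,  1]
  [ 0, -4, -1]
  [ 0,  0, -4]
e^{tM} =
  [exp(-4*t), 0, t*exp(-4*t)]
  [0, exp(-4*t), -t*exp(-4*t)]
  [0, 0, exp(-4*t)]

Strategy: write M = P · J · P⁻¹ where J is a Jordan canonical form, so e^{tM} = P · e^{tJ} · P⁻¹, and e^{tJ} can be computed block-by-block.

M has Jordan form
J =
  [-4,  1,  0]
  [ 0, -4,  0]
  [ 0,  0, -4]
(up to reordering of blocks).

Per-block formulas:
  For a 1×1 block at λ = -4: exp(t · [-4]) = [e^(-4t)].
  For a 2×2 Jordan block J_2(-4): exp(t · J_2(-4)) = e^(-4t)·(I + t·N), where N is the 2×2 nilpotent shift.

After assembling e^{tJ} and conjugating by P, we get:

e^{tM} =
  [exp(-4*t), 0, t*exp(-4*t)]
  [0, exp(-4*t), -t*exp(-4*t)]
  [0, 0, exp(-4*t)]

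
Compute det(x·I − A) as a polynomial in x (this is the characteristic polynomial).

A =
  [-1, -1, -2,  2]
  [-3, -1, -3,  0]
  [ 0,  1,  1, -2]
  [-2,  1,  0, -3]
x^4 + 4*x^3 + 6*x^2 + 4*x + 1

Expanding det(x·I − A) (e.g. by cofactor expansion or by noting that A is similar to its Jordan form J, which has the same characteristic polynomial as A) gives
  χ_A(x) = x^4 + 4*x^3 + 6*x^2 + 4*x + 1
which factors as (x + 1)^4. The eigenvalues (with algebraic multiplicities) are λ = -1 with multiplicity 4.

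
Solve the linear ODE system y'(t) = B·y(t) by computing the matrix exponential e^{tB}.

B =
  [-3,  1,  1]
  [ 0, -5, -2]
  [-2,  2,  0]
e^{tB} =
  [2*t*exp(-3*t) - 2*exp(-2*t) + 3*exp(-3*t), t*exp(-3*t), exp(-2*t) - exp(-3*t)]
  [-4*t*exp(-3*t) + 4*exp(-2*t) - 4*exp(-3*t), -2*t*exp(-3*t) + exp(-3*t), -2*exp(-2*t) + 2*exp(-3*t)]
  [4*t*exp(-3*t) - 6*exp(-2*t) + 6*exp(-3*t), 2*t*exp(-3*t), 3*exp(-2*t) - 2*exp(-3*t)]

Strategy: write B = P · J · P⁻¹ where J is a Jordan canonical form, so e^{tB} = P · e^{tJ} · P⁻¹, and e^{tJ} can be computed block-by-block.

B has Jordan form
J =
  [-3,  1,  0]
  [ 0, -3,  0]
  [ 0,  0, -2]
(up to reordering of blocks).

Per-block formulas:
  For a 1×1 block at λ = -2: exp(t · [-2]) = [e^(-2t)].
  For a 2×2 Jordan block J_2(-3): exp(t · J_2(-3)) = e^(-3t)·(I + t·N), where N is the 2×2 nilpotent shift.

After assembling e^{tJ} and conjugating by P, we get:

e^{tB} =
  [2*t*exp(-3*t) - 2*exp(-2*t) + 3*exp(-3*t), t*exp(-3*t), exp(-2*t) - exp(-3*t)]
  [-4*t*exp(-3*t) + 4*exp(-2*t) - 4*exp(-3*t), -2*t*exp(-3*t) + exp(-3*t), -2*exp(-2*t) + 2*exp(-3*t)]
  [4*t*exp(-3*t) - 6*exp(-2*t) + 6*exp(-3*t), 2*t*exp(-3*t), 3*exp(-2*t) - 2*exp(-3*t)]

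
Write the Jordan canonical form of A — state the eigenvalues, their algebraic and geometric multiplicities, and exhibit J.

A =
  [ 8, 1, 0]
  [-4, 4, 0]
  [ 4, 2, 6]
J_2(6) ⊕ J_1(6)

The characteristic polynomial is
  det(x·I − A) = x^3 - 18*x^2 + 108*x - 216 = (x - 6)^3

Eigenvalues and multiplicities (the geometric multiplicity of λ is n − rank(A − λI), which equals the number of Jordan blocks for λ):
  λ = 6: algebraic multiplicity = 3, geometric multiplicity = 2

Determining the block sizes for each eigenvalue:
  λ = 6: 2 blocks summing to 3 forces exactly one block of size 2 and the rest size 1 → block sizes [2, 1]

Assembling the blocks gives a Jordan form
J =
  [6, 1, 0]
  [0, 6, 0]
  [0, 0, 6]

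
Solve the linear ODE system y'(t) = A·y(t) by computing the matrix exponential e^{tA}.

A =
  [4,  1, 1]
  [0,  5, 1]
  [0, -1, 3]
e^{tA} =
  [exp(4*t), t*exp(4*t), t*exp(4*t)]
  [0, t*exp(4*t) + exp(4*t), t*exp(4*t)]
  [0, -t*exp(4*t), -t*exp(4*t) + exp(4*t)]

Strategy: write A = P · J · P⁻¹ where J is a Jordan canonical form, so e^{tA} = P · e^{tJ} · P⁻¹, and e^{tJ} can be computed block-by-block.

A has Jordan form
J =
  [4, 1, 0]
  [0, 4, 0]
  [0, 0, 4]
(up to reordering of blocks).

Per-block formulas:
  For a 2×2 Jordan block J_2(4): exp(t · J_2(4)) = e^(4t)·(I + t·N), where N is the 2×2 nilpotent shift.
  For a 1×1 block at λ = 4: exp(t · [4]) = [e^(4t)].

After assembling e^{tJ} and conjugating by P, we get:

e^{tA} =
  [exp(4*t), t*exp(4*t), t*exp(4*t)]
  [0, t*exp(4*t) + exp(4*t), t*exp(4*t)]
  [0, -t*exp(4*t), -t*exp(4*t) + exp(4*t)]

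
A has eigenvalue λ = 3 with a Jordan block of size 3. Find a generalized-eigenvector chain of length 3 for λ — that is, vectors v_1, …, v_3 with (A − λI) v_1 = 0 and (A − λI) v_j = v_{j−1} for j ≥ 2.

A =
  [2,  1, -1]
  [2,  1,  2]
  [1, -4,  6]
A Jordan chain for λ = 3 of length 3:
v_1 = (2, -4, -6)ᵀ
v_2 = (-1, 2, 1)ᵀ
v_3 = (1, 0, 0)ᵀ

Let N = A − (3)·I. We want v_3 with N^3 v_3 = 0 but N^2 v_3 ≠ 0; then v_{j-1} := N · v_j for j = 3, …, 2.

Pick v_3 = (1, 0, 0)ᵀ.
Then v_2 = N · v_3 = (-1, 2, 1)ᵀ.
Then v_1 = N · v_2 = (2, -4, -6)ᵀ.

Sanity check: (A − (3)·I) v_1 = (0, 0, 0)ᵀ = 0. ✓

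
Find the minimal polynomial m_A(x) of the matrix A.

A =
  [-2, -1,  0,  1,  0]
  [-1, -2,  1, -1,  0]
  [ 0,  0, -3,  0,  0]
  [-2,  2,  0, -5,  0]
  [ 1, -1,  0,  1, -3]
x^3 + 9*x^2 + 27*x + 27

The characteristic polynomial is χ_A(x) = (x + 3)^5, so the eigenvalues are known. The minimal polynomial is
  m_A(x) = Π_λ (x − λ)^{k_λ}
where k_λ is the size of the *largest* Jordan block for λ (equivalently, the smallest k with (A − λI)^k v = 0 for every generalised eigenvector v of λ).

  λ = -3: largest Jordan block has size 3, contributing (x + 3)^3

So m_A(x) = (x + 3)^3 = x^3 + 9*x^2 + 27*x + 27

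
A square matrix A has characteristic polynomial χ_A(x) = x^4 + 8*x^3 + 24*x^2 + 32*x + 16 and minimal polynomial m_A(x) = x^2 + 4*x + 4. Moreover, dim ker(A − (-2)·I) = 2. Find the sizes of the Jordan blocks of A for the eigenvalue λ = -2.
Block sizes for λ = -2: [2, 2]

Step 1 — from the characteristic polynomial, algebraic multiplicity of λ = -2 is 4. From dim ker(A − (-2)·I) = 2, there are exactly 2 Jordan blocks for λ = -2.
Step 2 — from the minimal polynomial, the factor (x + 2)^2 tells us the largest block for λ = -2 has size 2.
Step 3 — with total size 4, 2 blocks, and largest block 2, the block sizes (in nonincreasing order) are [2, 2].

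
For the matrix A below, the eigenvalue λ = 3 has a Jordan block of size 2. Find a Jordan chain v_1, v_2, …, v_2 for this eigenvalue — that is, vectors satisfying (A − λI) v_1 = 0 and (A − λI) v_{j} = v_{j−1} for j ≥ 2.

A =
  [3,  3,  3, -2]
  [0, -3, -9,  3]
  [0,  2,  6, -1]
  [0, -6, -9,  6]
A Jordan chain for λ = 3 of length 2:
v_1 = (3, -6, 2, -6)ᵀ
v_2 = (0, 1, 0, 0)ᵀ

Let N = A − (3)·I. We want v_2 with N^2 v_2 = 0 but N^1 v_2 ≠ 0; then v_{j-1} := N · v_j for j = 2, …, 2.

Pick v_2 = (0, 1, 0, 0)ᵀ.
Then v_1 = N · v_2 = (3, -6, 2, -6)ᵀ.

Sanity check: (A − (3)·I) v_1 = (0, 0, 0, 0)ᵀ = 0. ✓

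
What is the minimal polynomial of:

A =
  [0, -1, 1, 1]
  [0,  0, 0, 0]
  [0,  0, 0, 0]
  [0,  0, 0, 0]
x^2

The characteristic polynomial is χ_A(x) = x^4, so the eigenvalues are known. The minimal polynomial is
  m_A(x) = Π_λ (x − λ)^{k_λ}
where k_λ is the size of the *largest* Jordan block for λ (equivalently, the smallest k with (A − λI)^k v = 0 for every generalised eigenvector v of λ).

  λ = 0: largest Jordan block has size 2, contributing (x − 0)^2

So m_A(x) = x^2 = x^2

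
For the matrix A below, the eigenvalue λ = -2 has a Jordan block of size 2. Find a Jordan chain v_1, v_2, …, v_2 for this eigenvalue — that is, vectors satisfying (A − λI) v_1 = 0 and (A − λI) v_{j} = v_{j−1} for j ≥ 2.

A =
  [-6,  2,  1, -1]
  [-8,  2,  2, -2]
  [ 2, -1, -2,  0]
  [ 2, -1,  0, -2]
A Jordan chain for λ = -2 of length 2:
v_1 = (-4, -8, 2, 2)ᵀ
v_2 = (1, 0, 0, 0)ᵀ

Let N = A − (-2)·I. We want v_2 with N^2 v_2 = 0 but N^1 v_2 ≠ 0; then v_{j-1} := N · v_j for j = 2, …, 2.

Pick v_2 = (1, 0, 0, 0)ᵀ.
Then v_1 = N · v_2 = (-4, -8, 2, 2)ᵀ.

Sanity check: (A − (-2)·I) v_1 = (0, 0, 0, 0)ᵀ = 0. ✓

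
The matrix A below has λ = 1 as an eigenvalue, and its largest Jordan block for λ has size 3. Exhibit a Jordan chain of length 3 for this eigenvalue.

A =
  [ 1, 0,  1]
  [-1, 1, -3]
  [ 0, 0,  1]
A Jordan chain for λ = 1 of length 3:
v_1 = (0, -1, 0)ᵀ
v_2 = (1, -3, 0)ᵀ
v_3 = (0, 0, 1)ᵀ

Let N = A − (1)·I. We want v_3 with N^3 v_3 = 0 but N^2 v_3 ≠ 0; then v_{j-1} := N · v_j for j = 3, …, 2.

Pick v_3 = (0, 0, 1)ᵀ.
Then v_2 = N · v_3 = (1, -3, 0)ᵀ.
Then v_1 = N · v_2 = (0, -1, 0)ᵀ.

Sanity check: (A − (1)·I) v_1 = (0, 0, 0)ᵀ = 0. ✓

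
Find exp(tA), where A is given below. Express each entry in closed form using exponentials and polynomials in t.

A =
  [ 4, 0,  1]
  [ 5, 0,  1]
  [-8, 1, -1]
e^{tA} =
  [t^2*exp(t)/2 + 3*t*exp(t) + exp(t), t^2*exp(t)/2, t^2*exp(t)/2 + t*exp(t)]
  [t^2*exp(t) + 5*t*exp(t), t^2*exp(t) - t*exp(t) + exp(t), t^2*exp(t) + t*exp(t)]
  [-3*t^2*exp(t)/2 - 8*t*exp(t), -3*t^2*exp(t)/2 + t*exp(t), -3*t^2*exp(t)/2 - 2*t*exp(t) + exp(t)]

Strategy: write A = P · J · P⁻¹ where J is a Jordan canonical form, so e^{tA} = P · e^{tJ} · P⁻¹, and e^{tJ} can be computed block-by-block.

A has Jordan form
J =
  [1, 1, 0]
  [0, 1, 1]
  [0, 0, 1]
(up to reordering of blocks).

Per-block formulas:
  For a 3×3 Jordan block J_3(1): exp(t · J_3(1)) = e^(1t)·(I + t·N + (t^2/2)·N^2), where N is the 3×3 nilpotent shift.

After assembling e^{tJ} and conjugating by P, we get:

e^{tA} =
  [t^2*exp(t)/2 + 3*t*exp(t) + exp(t), t^2*exp(t)/2, t^2*exp(t)/2 + t*exp(t)]
  [t^2*exp(t) + 5*t*exp(t), t^2*exp(t) - t*exp(t) + exp(t), t^2*exp(t) + t*exp(t)]
  [-3*t^2*exp(t)/2 - 8*t*exp(t), -3*t^2*exp(t)/2 + t*exp(t), -3*t^2*exp(t)/2 - 2*t*exp(t) + exp(t)]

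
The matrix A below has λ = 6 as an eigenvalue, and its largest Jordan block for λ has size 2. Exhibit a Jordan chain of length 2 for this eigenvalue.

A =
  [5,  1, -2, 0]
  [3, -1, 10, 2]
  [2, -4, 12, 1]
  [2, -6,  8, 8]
A Jordan chain for λ = 6 of length 2:
v_1 = (-1, 3, 2, 2)ᵀ
v_2 = (1, 0, 0, 0)ᵀ

Let N = A − (6)·I. We want v_2 with N^2 v_2 = 0 but N^1 v_2 ≠ 0; then v_{j-1} := N · v_j for j = 2, …, 2.

Pick v_2 = (1, 0, 0, 0)ᵀ.
Then v_1 = N · v_2 = (-1, 3, 2, 2)ᵀ.

Sanity check: (A − (6)·I) v_1 = (0, 0, 0, 0)ᵀ = 0. ✓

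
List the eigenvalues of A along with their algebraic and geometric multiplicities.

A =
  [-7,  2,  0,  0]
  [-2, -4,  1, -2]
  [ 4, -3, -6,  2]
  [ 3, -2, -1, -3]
λ = -5: alg = 4, geom = 2

Step 1 — factor the characteristic polynomial to read off the algebraic multiplicities:
  χ_A(x) = (x + 5)^4

Step 2 — compute geometric multiplicities via the rank-nullity identity g(λ) = n − rank(A − λI):
  rank(A − (-5)·I) = 2, so dim ker(A − (-5)·I) = n − 2 = 2

Summary:
  λ = -5: algebraic multiplicity = 4, geometric multiplicity = 2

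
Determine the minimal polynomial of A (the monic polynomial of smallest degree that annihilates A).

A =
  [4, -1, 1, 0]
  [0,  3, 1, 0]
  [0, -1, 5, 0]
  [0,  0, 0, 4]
x^2 - 8*x + 16

The characteristic polynomial is χ_A(x) = (x - 4)^4, so the eigenvalues are known. The minimal polynomial is
  m_A(x) = Π_λ (x − λ)^{k_λ}
where k_λ is the size of the *largest* Jordan block for λ (equivalently, the smallest k with (A − λI)^k v = 0 for every generalised eigenvector v of λ).

  λ = 4: largest Jordan block has size 2, contributing (x − 4)^2

So m_A(x) = (x - 4)^2 = x^2 - 8*x + 16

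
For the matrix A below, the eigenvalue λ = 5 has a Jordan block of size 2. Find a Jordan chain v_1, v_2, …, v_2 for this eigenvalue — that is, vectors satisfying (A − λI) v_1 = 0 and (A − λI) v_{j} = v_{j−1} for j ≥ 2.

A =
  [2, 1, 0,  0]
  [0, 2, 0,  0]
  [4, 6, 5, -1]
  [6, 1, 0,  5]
A Jordan chain for λ = 5 of length 2:
v_1 = (0, 0, -1, 0)ᵀ
v_2 = (0, 0, 0, 1)ᵀ

Let N = A − (5)·I. We want v_2 with N^2 v_2 = 0 but N^1 v_2 ≠ 0; then v_{j-1} := N · v_j for j = 2, …, 2.

Pick v_2 = (0, 0, 0, 1)ᵀ.
Then v_1 = N · v_2 = (0, 0, -1, 0)ᵀ.

Sanity check: (A − (5)·I) v_1 = (0, 0, 0, 0)ᵀ = 0. ✓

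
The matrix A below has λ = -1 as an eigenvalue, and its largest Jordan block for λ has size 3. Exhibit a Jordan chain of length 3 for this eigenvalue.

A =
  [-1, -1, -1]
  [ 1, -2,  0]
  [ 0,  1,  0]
A Jordan chain for λ = -1 of length 3:
v_1 = (-1, -1, 1)ᵀ
v_2 = (0, 1, 0)ᵀ
v_3 = (1, 0, 0)ᵀ

Let N = A − (-1)·I. We want v_3 with N^3 v_3 = 0 but N^2 v_3 ≠ 0; then v_{j-1} := N · v_j for j = 3, …, 2.

Pick v_3 = (1, 0, 0)ᵀ.
Then v_2 = N · v_3 = (0, 1, 0)ᵀ.
Then v_1 = N · v_2 = (-1, -1, 1)ᵀ.

Sanity check: (A − (-1)·I) v_1 = (0, 0, 0)ᵀ = 0. ✓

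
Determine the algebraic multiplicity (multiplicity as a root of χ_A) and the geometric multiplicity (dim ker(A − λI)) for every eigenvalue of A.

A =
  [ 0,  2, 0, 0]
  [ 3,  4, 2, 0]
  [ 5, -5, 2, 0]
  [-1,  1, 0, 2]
λ = 2: alg = 4, geom = 2

Step 1 — factor the characteristic polynomial to read off the algebraic multiplicities:
  χ_A(x) = (x - 2)^4

Step 2 — compute geometric multiplicities via the rank-nullity identity g(λ) = n − rank(A − λI):
  rank(A − (2)·I) = 2, so dim ker(A − (2)·I) = n − 2 = 2

Summary:
  λ = 2: algebraic multiplicity = 4, geometric multiplicity = 2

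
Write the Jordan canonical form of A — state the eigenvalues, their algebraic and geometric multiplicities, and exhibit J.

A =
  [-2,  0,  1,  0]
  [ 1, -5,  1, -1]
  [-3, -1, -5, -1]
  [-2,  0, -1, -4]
J_3(-4) ⊕ J_1(-4)

The characteristic polynomial is
  det(x·I − A) = x^4 + 16*x^3 + 96*x^2 + 256*x + 256 = (x + 4)^4

Eigenvalues and multiplicities (the geometric multiplicity of λ is n − rank(A − λI), which equals the number of Jordan blocks for λ):
  λ = -4: algebraic multiplicity = 4, geometric multiplicity = 2

Determining the block sizes for each eigenvalue:
  λ = -4: with am = 4 and gm = 2, the partition is not yet determined (e.g. several partitions of 4 into 2 parts exist). Let N = A − (-4)·I. Computing rank(N^1) = 2, rank(N^2) = 1, rank(N^3) = 0; the number of blocks of size ≥ j is rank(N^{j−1}) − rank(N^j), giving [2, 1, 1]. So we have 1 block(s) of size 3, 1 block(s) of size 1 → block sizes [3, 1]

Assembling the blocks gives a Jordan form
J =
  [-4,  1,  0,  0]
  [ 0, -4,  1,  0]
  [ 0,  0, -4,  0]
  [ 0,  0,  0, -4]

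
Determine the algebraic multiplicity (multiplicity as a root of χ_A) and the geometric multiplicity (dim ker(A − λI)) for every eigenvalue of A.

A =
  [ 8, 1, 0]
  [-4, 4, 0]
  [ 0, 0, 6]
λ = 6: alg = 3, geom = 2

Step 1 — factor the characteristic polynomial to read off the algebraic multiplicities:
  χ_A(x) = (x - 6)^3

Step 2 — compute geometric multiplicities via the rank-nullity identity g(λ) = n − rank(A − λI):
  rank(A − (6)·I) = 1, so dim ker(A − (6)·I) = n − 1 = 2

Summary:
  λ = 6: algebraic multiplicity = 3, geometric multiplicity = 2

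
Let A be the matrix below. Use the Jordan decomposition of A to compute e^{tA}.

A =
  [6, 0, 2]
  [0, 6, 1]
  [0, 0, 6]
e^{tA} =
  [exp(6*t), 0, 2*t*exp(6*t)]
  [0, exp(6*t), t*exp(6*t)]
  [0, 0, exp(6*t)]

Strategy: write A = P · J · P⁻¹ where J is a Jordan canonical form, so e^{tA} = P · e^{tJ} · P⁻¹, and e^{tJ} can be computed block-by-block.

A has Jordan form
J =
  [6, 1, 0]
  [0, 6, 0]
  [0, 0, 6]
(up to reordering of blocks).

Per-block formulas:
  For a 1×1 block at λ = 6: exp(t · [6]) = [e^(6t)].
  For a 2×2 Jordan block J_2(6): exp(t · J_2(6)) = e^(6t)·(I + t·N), where N is the 2×2 nilpotent shift.

After assembling e^{tJ} and conjugating by P, we get:

e^{tA} =
  [exp(6*t), 0, 2*t*exp(6*t)]
  [0, exp(6*t), t*exp(6*t)]
  [0, 0, exp(6*t)]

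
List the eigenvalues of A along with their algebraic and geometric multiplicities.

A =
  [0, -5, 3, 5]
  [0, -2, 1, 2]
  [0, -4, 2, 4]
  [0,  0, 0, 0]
λ = 0: alg = 4, geom = 2

Step 1 — factor the characteristic polynomial to read off the algebraic multiplicities:
  χ_A(x) = x^4

Step 2 — compute geometric multiplicities via the rank-nullity identity g(λ) = n − rank(A − λI):
  rank(A − (0)·I) = 2, so dim ker(A − (0)·I) = n − 2 = 2

Summary:
  λ = 0: algebraic multiplicity = 4, geometric multiplicity = 2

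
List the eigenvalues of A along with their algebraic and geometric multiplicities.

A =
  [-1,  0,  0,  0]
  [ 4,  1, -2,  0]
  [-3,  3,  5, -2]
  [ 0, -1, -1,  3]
λ = -1: alg = 1, geom = 1; λ = 3: alg = 3, geom = 1

Step 1 — factor the characteristic polynomial to read off the algebraic multiplicities:
  χ_A(x) = (x - 3)^3*(x + 1)

Step 2 — compute geometric multiplicities via the rank-nullity identity g(λ) = n − rank(A − λI):
  rank(A − (-1)·I) = 3, so dim ker(A − (-1)·I) = n − 3 = 1
  rank(A − (3)·I) = 3, so dim ker(A − (3)·I) = n − 3 = 1

Summary:
  λ = -1: algebraic multiplicity = 1, geometric multiplicity = 1
  λ = 3: algebraic multiplicity = 3, geometric multiplicity = 1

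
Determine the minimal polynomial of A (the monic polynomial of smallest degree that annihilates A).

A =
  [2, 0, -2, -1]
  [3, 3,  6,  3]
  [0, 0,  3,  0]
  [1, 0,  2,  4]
x^2 - 6*x + 9

The characteristic polynomial is χ_A(x) = (x - 3)^4, so the eigenvalues are known. The minimal polynomial is
  m_A(x) = Π_λ (x − λ)^{k_λ}
where k_λ is the size of the *largest* Jordan block for λ (equivalently, the smallest k with (A − λI)^k v = 0 for every generalised eigenvector v of λ).

  λ = 3: largest Jordan block has size 2, contributing (x − 3)^2

So m_A(x) = (x - 3)^2 = x^2 - 6*x + 9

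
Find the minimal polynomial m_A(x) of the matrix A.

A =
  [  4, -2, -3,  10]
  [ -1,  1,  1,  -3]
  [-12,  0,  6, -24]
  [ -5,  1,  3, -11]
x^3

The characteristic polynomial is χ_A(x) = x^4, so the eigenvalues are known. The minimal polynomial is
  m_A(x) = Π_λ (x − λ)^{k_λ}
where k_λ is the size of the *largest* Jordan block for λ (equivalently, the smallest k with (A − λI)^k v = 0 for every generalised eigenvector v of λ).

  λ = 0: largest Jordan block has size 3, contributing (x − 0)^3

So m_A(x) = x^3 = x^3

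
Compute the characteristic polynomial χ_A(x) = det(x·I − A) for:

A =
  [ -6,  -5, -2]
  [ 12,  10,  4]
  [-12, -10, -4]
x^3

Expanding det(x·I − A) (e.g. by cofactor expansion or by noting that A is similar to its Jordan form J, which has the same characteristic polynomial as A) gives
  χ_A(x) = x^3
which factors as x^3. The eigenvalues (with algebraic multiplicities) are λ = 0 with multiplicity 3.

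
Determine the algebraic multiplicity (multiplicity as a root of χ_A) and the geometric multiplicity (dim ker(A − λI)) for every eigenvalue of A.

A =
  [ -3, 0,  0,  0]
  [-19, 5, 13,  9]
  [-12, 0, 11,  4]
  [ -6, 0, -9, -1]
λ = -3: alg = 1, geom = 1; λ = 5: alg = 3, geom = 1

Step 1 — factor the characteristic polynomial to read off the algebraic multiplicities:
  χ_A(x) = (x - 5)^3*(x + 3)

Step 2 — compute geometric multiplicities via the rank-nullity identity g(λ) = n − rank(A − λI):
  rank(A − (-3)·I) = 3, so dim ker(A − (-3)·I) = n − 3 = 1
  rank(A − (5)·I) = 3, so dim ker(A − (5)·I) = n − 3 = 1

Summary:
  λ = -3: algebraic multiplicity = 1, geometric multiplicity = 1
  λ = 5: algebraic multiplicity = 3, geometric multiplicity = 1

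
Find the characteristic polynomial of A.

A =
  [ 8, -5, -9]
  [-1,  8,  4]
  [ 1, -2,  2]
x^3 - 18*x^2 + 108*x - 216

Expanding det(x·I − A) (e.g. by cofactor expansion or by noting that A is similar to its Jordan form J, which has the same characteristic polynomial as A) gives
  χ_A(x) = x^3 - 18*x^2 + 108*x - 216
which factors as (x - 6)^3. The eigenvalues (with algebraic multiplicities) are λ = 6 with multiplicity 3.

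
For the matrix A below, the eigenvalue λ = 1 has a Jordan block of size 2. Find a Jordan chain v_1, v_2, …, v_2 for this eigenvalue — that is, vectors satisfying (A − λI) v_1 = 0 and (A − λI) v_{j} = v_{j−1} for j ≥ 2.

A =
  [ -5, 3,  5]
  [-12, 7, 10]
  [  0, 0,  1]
A Jordan chain for λ = 1 of length 2:
v_1 = (-6, -12, 0)ᵀ
v_2 = (1, 0, 0)ᵀ

Let N = A − (1)·I. We want v_2 with N^2 v_2 = 0 but N^1 v_2 ≠ 0; then v_{j-1} := N · v_j for j = 2, …, 2.

Pick v_2 = (1, 0, 0)ᵀ.
Then v_1 = N · v_2 = (-6, -12, 0)ᵀ.

Sanity check: (A − (1)·I) v_1 = (0, 0, 0)ᵀ = 0. ✓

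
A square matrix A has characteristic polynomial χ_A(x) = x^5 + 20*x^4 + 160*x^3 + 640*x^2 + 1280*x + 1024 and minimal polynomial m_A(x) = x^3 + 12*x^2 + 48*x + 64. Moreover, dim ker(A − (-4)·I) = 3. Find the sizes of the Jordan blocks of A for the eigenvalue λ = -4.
Block sizes for λ = -4: [3, 1, 1]

Step 1 — from the characteristic polynomial, algebraic multiplicity of λ = -4 is 5. From dim ker(A − (-4)·I) = 3, there are exactly 3 Jordan blocks for λ = -4.
Step 2 — from the minimal polynomial, the factor (x + 4)^3 tells us the largest block for λ = -4 has size 3.
Step 3 — with total size 5, 3 blocks, and largest block 3, the block sizes (in nonincreasing order) are [3, 1, 1].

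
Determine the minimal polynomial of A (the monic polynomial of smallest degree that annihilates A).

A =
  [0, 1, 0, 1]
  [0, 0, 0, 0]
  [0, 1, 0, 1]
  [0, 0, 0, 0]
x^2

The characteristic polynomial is χ_A(x) = x^4, so the eigenvalues are known. The minimal polynomial is
  m_A(x) = Π_λ (x − λ)^{k_λ}
where k_λ is the size of the *largest* Jordan block for λ (equivalently, the smallest k with (A − λI)^k v = 0 for every generalised eigenvector v of λ).

  λ = 0: largest Jordan block has size 2, contributing (x − 0)^2

So m_A(x) = x^2 = x^2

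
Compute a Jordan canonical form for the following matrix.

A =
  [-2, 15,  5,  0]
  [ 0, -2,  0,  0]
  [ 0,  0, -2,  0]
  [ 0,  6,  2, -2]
J_2(-2) ⊕ J_1(-2) ⊕ J_1(-2)

The characteristic polynomial is
  det(x·I − A) = x^4 + 8*x^3 + 24*x^2 + 32*x + 16 = (x + 2)^4

Eigenvalues and multiplicities (the geometric multiplicity of λ is n − rank(A − λI), which equals the number of Jordan blocks for λ):
  λ = -2: algebraic multiplicity = 4, geometric multiplicity = 3

Determining the block sizes for each eigenvalue:
  λ = -2: 3 blocks summing to 4 forces exactly one block of size 2 and the rest size 1 → block sizes [2, 1, 1]

Assembling the blocks gives a Jordan form
J =
  [-2,  1,  0,  0]
  [ 0, -2,  0,  0]
  [ 0,  0, -2,  0]
  [ 0,  0,  0, -2]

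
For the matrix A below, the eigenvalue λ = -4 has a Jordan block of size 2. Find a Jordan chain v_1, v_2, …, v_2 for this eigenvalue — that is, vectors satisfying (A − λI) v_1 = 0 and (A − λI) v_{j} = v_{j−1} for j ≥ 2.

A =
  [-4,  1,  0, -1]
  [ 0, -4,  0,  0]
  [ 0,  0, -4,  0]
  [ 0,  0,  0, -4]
A Jordan chain for λ = -4 of length 2:
v_1 = (1, 0, 0, 0)ᵀ
v_2 = (0, 1, 0, 0)ᵀ

Let N = A − (-4)·I. We want v_2 with N^2 v_2 = 0 but N^1 v_2 ≠ 0; then v_{j-1} := N · v_j for j = 2, …, 2.

Pick v_2 = (0, 1, 0, 0)ᵀ.
Then v_1 = N · v_2 = (1, 0, 0, 0)ᵀ.

Sanity check: (A − (-4)·I) v_1 = (0, 0, 0, 0)ᵀ = 0. ✓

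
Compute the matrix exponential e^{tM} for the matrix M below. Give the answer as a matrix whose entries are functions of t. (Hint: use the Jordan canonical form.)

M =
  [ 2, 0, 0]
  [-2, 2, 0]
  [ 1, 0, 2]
e^{tM} =
  [exp(2*t), 0, 0]
  [-2*t*exp(2*t), exp(2*t), 0]
  [t*exp(2*t), 0, exp(2*t)]

Strategy: write M = P · J · P⁻¹ where J is a Jordan canonical form, so e^{tM} = P · e^{tJ} · P⁻¹, and e^{tJ} can be computed block-by-block.

M has Jordan form
J =
  [2, 1, 0]
  [0, 2, 0]
  [0, 0, 2]
(up to reordering of blocks).

Per-block formulas:
  For a 2×2 Jordan block J_2(2): exp(t · J_2(2)) = e^(2t)·(I + t·N), where N is the 2×2 nilpotent shift.
  For a 1×1 block at λ = 2: exp(t · [2]) = [e^(2t)].

After assembling e^{tJ} and conjugating by P, we get:

e^{tM} =
  [exp(2*t), 0, 0]
  [-2*t*exp(2*t), exp(2*t), 0]
  [t*exp(2*t), 0, exp(2*t)]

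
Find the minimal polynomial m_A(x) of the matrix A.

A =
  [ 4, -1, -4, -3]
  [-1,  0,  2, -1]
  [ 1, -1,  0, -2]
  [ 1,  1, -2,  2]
x^2 - 3*x + 2

The characteristic polynomial is χ_A(x) = (x - 2)^2*(x - 1)^2, so the eigenvalues are known. The minimal polynomial is
  m_A(x) = Π_λ (x − λ)^{k_λ}
where k_λ is the size of the *largest* Jordan block for λ (equivalently, the smallest k with (A − λI)^k v = 0 for every generalised eigenvector v of λ).

  λ = 1: largest Jordan block has size 1, contributing (x − 1)
  λ = 2: largest Jordan block has size 1, contributing (x − 2)

So m_A(x) = (x - 2)*(x - 1) = x^2 - 3*x + 2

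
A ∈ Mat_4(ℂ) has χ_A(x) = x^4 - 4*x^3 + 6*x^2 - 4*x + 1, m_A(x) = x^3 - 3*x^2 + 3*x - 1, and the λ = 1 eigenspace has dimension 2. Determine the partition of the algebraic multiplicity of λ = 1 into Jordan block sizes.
Block sizes for λ = 1: [3, 1]

Step 1 — from the characteristic polynomial, algebraic multiplicity of λ = 1 is 4. From dim ker(A − (1)·I) = 2, there are exactly 2 Jordan blocks for λ = 1.
Step 2 — from the minimal polynomial, the factor (x − 1)^3 tells us the largest block for λ = 1 has size 3.
Step 3 — with total size 4, 2 blocks, and largest block 3, the block sizes (in nonincreasing order) are [3, 1].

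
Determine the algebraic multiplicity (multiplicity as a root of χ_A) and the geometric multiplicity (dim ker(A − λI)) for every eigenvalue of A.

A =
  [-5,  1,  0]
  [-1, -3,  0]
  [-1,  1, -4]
λ = -4: alg = 3, geom = 2

Step 1 — factor the characteristic polynomial to read off the algebraic multiplicities:
  χ_A(x) = (x + 4)^3

Step 2 — compute geometric multiplicities via the rank-nullity identity g(λ) = n − rank(A − λI):
  rank(A − (-4)·I) = 1, so dim ker(A − (-4)·I) = n − 1 = 2

Summary:
  λ = -4: algebraic multiplicity = 3, geometric multiplicity = 2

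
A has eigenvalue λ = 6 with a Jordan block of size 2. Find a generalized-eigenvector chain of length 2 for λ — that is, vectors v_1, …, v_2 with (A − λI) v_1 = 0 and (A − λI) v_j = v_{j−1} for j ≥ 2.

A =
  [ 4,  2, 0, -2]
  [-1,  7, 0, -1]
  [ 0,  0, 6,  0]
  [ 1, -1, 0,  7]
A Jordan chain for λ = 6 of length 2:
v_1 = (-2, -1, 0, 1)ᵀ
v_2 = (1, 0, 0, 0)ᵀ

Let N = A − (6)·I. We want v_2 with N^2 v_2 = 0 but N^1 v_2 ≠ 0; then v_{j-1} := N · v_j for j = 2, …, 2.

Pick v_2 = (1, 0, 0, 0)ᵀ.
Then v_1 = N · v_2 = (-2, -1, 0, 1)ᵀ.

Sanity check: (A − (6)·I) v_1 = (0, 0, 0, 0)ᵀ = 0. ✓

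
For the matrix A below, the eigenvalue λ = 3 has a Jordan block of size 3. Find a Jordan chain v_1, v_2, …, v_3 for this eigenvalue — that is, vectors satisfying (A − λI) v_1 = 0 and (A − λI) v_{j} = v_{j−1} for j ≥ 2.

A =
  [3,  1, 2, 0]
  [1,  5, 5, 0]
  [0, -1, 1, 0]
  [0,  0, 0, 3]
A Jordan chain for λ = 3 of length 3:
v_1 = (1, 2, -1, 0)ᵀ
v_2 = (0, 1, 0, 0)ᵀ
v_3 = (1, 0, 0, 0)ᵀ

Let N = A − (3)·I. We want v_3 with N^3 v_3 = 0 but N^2 v_3 ≠ 0; then v_{j-1} := N · v_j for j = 3, …, 2.

Pick v_3 = (1, 0, 0, 0)ᵀ.
Then v_2 = N · v_3 = (0, 1, 0, 0)ᵀ.
Then v_1 = N · v_2 = (1, 2, -1, 0)ᵀ.

Sanity check: (A − (3)·I) v_1 = (0, 0, 0, 0)ᵀ = 0. ✓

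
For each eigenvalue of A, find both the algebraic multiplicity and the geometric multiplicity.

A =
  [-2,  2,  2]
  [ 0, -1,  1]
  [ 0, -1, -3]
λ = -2: alg = 3, geom = 2

Step 1 — factor the characteristic polynomial to read off the algebraic multiplicities:
  χ_A(x) = (x + 2)^3

Step 2 — compute geometric multiplicities via the rank-nullity identity g(λ) = n − rank(A − λI):
  rank(A − (-2)·I) = 1, so dim ker(A − (-2)·I) = n − 1 = 2

Summary:
  λ = -2: algebraic multiplicity = 3, geometric multiplicity = 2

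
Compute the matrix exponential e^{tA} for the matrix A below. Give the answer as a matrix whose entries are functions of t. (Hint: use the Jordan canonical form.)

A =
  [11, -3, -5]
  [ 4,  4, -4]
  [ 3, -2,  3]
e^{tA} =
  [-t^2*exp(6*t) + 5*t*exp(6*t) + exp(6*t), t^2*exp(6*t)/2 - 3*t*exp(6*t), t^2*exp(6*t) - 5*t*exp(6*t)]
  [4*t*exp(6*t), -2*t*exp(6*t) + exp(6*t), -4*t*exp(6*t)]
  [-t^2*exp(6*t) + 3*t*exp(6*t), t^2*exp(6*t)/2 - 2*t*exp(6*t), t^2*exp(6*t) - 3*t*exp(6*t) + exp(6*t)]

Strategy: write A = P · J · P⁻¹ where J is a Jordan canonical form, so e^{tA} = P · e^{tJ} · P⁻¹, and e^{tJ} can be computed block-by-block.

A has Jordan form
J =
  [6, 1, 0]
  [0, 6, 1]
  [0, 0, 6]
(up to reordering of blocks).

Per-block formulas:
  For a 3×3 Jordan block J_3(6): exp(t · J_3(6)) = e^(6t)·(I + t·N + (t^2/2)·N^2), where N is the 3×3 nilpotent shift.

After assembling e^{tJ} and conjugating by P, we get:

e^{tA} =
  [-t^2*exp(6*t) + 5*t*exp(6*t) + exp(6*t), t^2*exp(6*t)/2 - 3*t*exp(6*t), t^2*exp(6*t) - 5*t*exp(6*t)]
  [4*t*exp(6*t), -2*t*exp(6*t) + exp(6*t), -4*t*exp(6*t)]
  [-t^2*exp(6*t) + 3*t*exp(6*t), t^2*exp(6*t)/2 - 2*t*exp(6*t), t^2*exp(6*t) - 3*t*exp(6*t) + exp(6*t)]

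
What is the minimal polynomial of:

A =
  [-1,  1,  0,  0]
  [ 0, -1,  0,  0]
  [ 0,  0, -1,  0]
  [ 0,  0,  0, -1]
x^2 + 2*x + 1

The characteristic polynomial is χ_A(x) = (x + 1)^4, so the eigenvalues are known. The minimal polynomial is
  m_A(x) = Π_λ (x − λ)^{k_λ}
where k_λ is the size of the *largest* Jordan block for λ (equivalently, the smallest k with (A − λI)^k v = 0 for every generalised eigenvector v of λ).

  λ = -1: largest Jordan block has size 2, contributing (x + 1)^2

So m_A(x) = (x + 1)^2 = x^2 + 2*x + 1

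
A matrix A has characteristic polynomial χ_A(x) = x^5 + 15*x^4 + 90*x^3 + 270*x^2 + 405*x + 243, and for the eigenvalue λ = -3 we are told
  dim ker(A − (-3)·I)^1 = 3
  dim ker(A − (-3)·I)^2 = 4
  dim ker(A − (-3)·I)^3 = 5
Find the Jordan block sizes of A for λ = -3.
Block sizes for λ = -3: [3, 1, 1]

From the dimensions of kernels of powers, the number of Jordan blocks of size at least j is d_j − d_{j−1} where d_j = dim ker(N^j) (with d_0 = 0). Computing the differences gives [3, 1, 1].
The number of blocks of size exactly k is (#blocks of size ≥ k) − (#blocks of size ≥ k + 1), so the partition is: 2 block(s) of size 1, 1 block(s) of size 3.
In nonincreasing order the block sizes are [3, 1, 1].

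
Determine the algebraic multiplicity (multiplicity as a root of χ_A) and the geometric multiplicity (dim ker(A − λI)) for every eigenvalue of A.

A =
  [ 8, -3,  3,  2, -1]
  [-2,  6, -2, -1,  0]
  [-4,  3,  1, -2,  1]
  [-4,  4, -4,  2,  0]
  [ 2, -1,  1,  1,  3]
λ = 4: alg = 5, geom = 3

Step 1 — factor the characteristic polynomial to read off the algebraic multiplicities:
  χ_A(x) = (x - 4)^5

Step 2 — compute geometric multiplicities via the rank-nullity identity g(λ) = n − rank(A − λI):
  rank(A − (4)·I) = 2, so dim ker(A − (4)·I) = n − 2 = 3

Summary:
  λ = 4: algebraic multiplicity = 5, geometric multiplicity = 3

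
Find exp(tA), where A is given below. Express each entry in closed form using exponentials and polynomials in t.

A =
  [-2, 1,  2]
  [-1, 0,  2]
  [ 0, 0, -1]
e^{tA} =
  [-t*exp(-t) + exp(-t), t*exp(-t), 2*t*exp(-t)]
  [-t*exp(-t), t*exp(-t) + exp(-t), 2*t*exp(-t)]
  [0, 0, exp(-t)]

Strategy: write A = P · J · P⁻¹ where J is a Jordan canonical form, so e^{tA} = P · e^{tJ} · P⁻¹, and e^{tJ} can be computed block-by-block.

A has Jordan form
J =
  [-1,  1,  0]
  [ 0, -1,  0]
  [ 0,  0, -1]
(up to reordering of blocks).

Per-block formulas:
  For a 2×2 Jordan block J_2(-1): exp(t · J_2(-1)) = e^(-1t)·(I + t·N), where N is the 2×2 nilpotent shift.
  For a 1×1 block at λ = -1: exp(t · [-1]) = [e^(-1t)].

After assembling e^{tJ} and conjugating by P, we get:

e^{tA} =
  [-t*exp(-t) + exp(-t), t*exp(-t), 2*t*exp(-t)]
  [-t*exp(-t), t*exp(-t) + exp(-t), 2*t*exp(-t)]
  [0, 0, exp(-t)]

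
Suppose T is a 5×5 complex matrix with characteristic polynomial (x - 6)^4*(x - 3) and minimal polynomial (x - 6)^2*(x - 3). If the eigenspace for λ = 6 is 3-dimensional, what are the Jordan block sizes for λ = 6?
Block sizes for λ = 6: [2, 1, 1]

Step 1 — from the characteristic polynomial, algebraic multiplicity of λ = 6 is 4. From dim ker(T − (6)·I) = 3, there are exactly 3 Jordan blocks for λ = 6.
Step 2 — from the minimal polynomial, the factor (x − 6)^2 tells us the largest block for λ = 6 has size 2.
Step 3 — with total size 4, 3 blocks, and largest block 2, the block sizes (in nonincreasing order) are [2, 1, 1].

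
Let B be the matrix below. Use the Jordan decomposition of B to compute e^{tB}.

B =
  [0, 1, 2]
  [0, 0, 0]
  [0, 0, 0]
e^{tB} =
  [1, t, 2*t]
  [0, 1, 0]
  [0, 0, 1]

Strategy: write B = P · J · P⁻¹ where J is a Jordan canonical form, so e^{tB} = P · e^{tJ} · P⁻¹, and e^{tJ} can be computed block-by-block.

B has Jordan form
J =
  [0, 1, 0]
  [0, 0, 0]
  [0, 0, 0]
(up to reordering of blocks).

Per-block formulas:
  For a 1×1 block at λ = 0: exp(t · [0]) = [e^(0t)].
  For a 2×2 Jordan block J_2(0): exp(t · J_2(0)) = e^(0t)·(I + t·N), where N is the 2×2 nilpotent shift.

After assembling e^{tJ} and conjugating by P, we get:

e^{tB} =
  [1, t, 2*t]
  [0, 1, 0]
  [0, 0, 1]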